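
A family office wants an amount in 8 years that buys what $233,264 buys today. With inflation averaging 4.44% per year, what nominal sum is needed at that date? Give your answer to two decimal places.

$330,204.22

Cumulative price-level factor: (1+4.44%)^8 ≈ 1.4155815878.
The nominal amount required is $233,264 scaled up by that factor.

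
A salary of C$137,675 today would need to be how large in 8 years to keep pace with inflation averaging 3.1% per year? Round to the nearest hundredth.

C$175,761.77

Cumulative price-level factor: (1+3.1%)^8 ≈ 1.2766425708.
Multiplying C$137,675 by the price-level factor gives the future nominal sum.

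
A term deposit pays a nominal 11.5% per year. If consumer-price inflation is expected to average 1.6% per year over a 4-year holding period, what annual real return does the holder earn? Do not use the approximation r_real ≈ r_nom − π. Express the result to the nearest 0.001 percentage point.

With constant rates the annual real return is the same each year: (1+11.5%)/(1+1.6%) − 1 = 0.09744.

9.744%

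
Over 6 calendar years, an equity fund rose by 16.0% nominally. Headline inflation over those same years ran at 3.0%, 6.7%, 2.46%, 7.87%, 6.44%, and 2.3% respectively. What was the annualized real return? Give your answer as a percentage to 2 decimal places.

Cumulative inflation factor: 1.030 × 1.067 × 1.0246 × 1.0787 × 1.0644 × 1.023 ≈ 1.32263.
Nominal growth factor: 1.16000. Real growth factor = 1.16000 / 1.32263 ≈ 0.87704.
Annualized: 0.87704^(1/6) − 1 ≈ -0.02163.

-2.16%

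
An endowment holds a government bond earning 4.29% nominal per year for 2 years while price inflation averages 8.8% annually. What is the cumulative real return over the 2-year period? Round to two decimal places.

The annual real rate is (1+4.29%)/(1+8.8%) − 1 = -4.1452%.
Compounded over 2 years: (1 + -0.041452)^2 − 1 ≈ -0.08119.

-8.12%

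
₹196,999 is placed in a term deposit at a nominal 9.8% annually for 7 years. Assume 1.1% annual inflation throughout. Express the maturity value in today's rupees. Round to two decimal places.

Nominal value at maturity: ₹196,999 × (1 + 9.8%)^7 ≈ ₹379,035.95.
Price-level factor over 7 years: (1 + 1.1%)^7 ≈ 1.0795881008.
Dividing the nominal maturity value by the price-level factor gives the value in today's money.

₹351,093.12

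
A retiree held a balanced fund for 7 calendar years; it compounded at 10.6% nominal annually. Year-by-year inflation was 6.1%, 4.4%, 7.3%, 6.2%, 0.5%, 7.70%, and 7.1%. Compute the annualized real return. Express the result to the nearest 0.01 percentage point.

4.75%

Cumulative inflation factor: 1.061 × 1.044 × 1.073 × 1.062 × 1.005 × 1.0770 × 1.071 ≈ 1.46323.
Nominal growth factor: 2.02435. Real growth factor = 2.02435 / 1.46323 ≈ 1.38349.
Annualized: 1.38349^(1/7) − 1 ≈ 0.04746.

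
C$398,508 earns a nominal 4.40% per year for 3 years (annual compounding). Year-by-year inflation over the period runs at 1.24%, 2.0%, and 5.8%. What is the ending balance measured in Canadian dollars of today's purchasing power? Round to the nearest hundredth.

Nominal value at maturity: C$398,508 × (1 + 4.40%)^3 ≈ C$453,459.54.
Price-level factor over 3 years: 1.0124 × 1.020 × 1.058 = 1.092541584.
The maturity value deflated by that factor is the answer in today's purchasing power.

C$415,050.14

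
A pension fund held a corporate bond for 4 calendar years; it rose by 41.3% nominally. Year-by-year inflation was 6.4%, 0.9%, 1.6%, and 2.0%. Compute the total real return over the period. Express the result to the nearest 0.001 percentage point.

27.003%

Cumulative inflation factor: 1.064 × 1.009 × 1.016 × 1.020 ≈ 1.11257.
Nominal growth factor: 1.41300. Real growth factor = 1.41300 / 1.11257 ≈ 1.27003.
Total real return ≈ 27.0034%.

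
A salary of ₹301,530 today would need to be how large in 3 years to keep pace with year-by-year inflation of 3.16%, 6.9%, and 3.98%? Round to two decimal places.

₹345,755.72

Cumulative price-level factor: 1.0316 × 1.069 × 1.0398 ≈ 1.1466710599.
The nominal amount required is ₹301,530 scaled up by that factor.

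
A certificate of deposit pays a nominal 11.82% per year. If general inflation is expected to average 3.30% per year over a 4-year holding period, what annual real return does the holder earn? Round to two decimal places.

With constant rates the annual real return is the same each year: (1+11.82%)/(1+3.30%) − 1 = 0.08248.

8.25%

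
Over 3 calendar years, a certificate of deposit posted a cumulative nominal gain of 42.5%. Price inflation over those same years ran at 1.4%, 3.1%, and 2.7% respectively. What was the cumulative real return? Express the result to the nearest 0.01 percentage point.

32.72%

Cumulative inflation factor: 1.014 × 1.031 × 1.027 ≈ 1.07366.
Nominal growth factor: 1.42500. Real growth factor = 1.42500 / 1.07366 ≈ 1.32723.
Total real return ≈ 32.7235%.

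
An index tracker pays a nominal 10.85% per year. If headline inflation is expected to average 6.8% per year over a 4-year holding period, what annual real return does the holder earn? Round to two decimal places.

3.79%

With constant rates the annual real return is the same each year: (1+10.85%)/(1+6.8%) − 1 = 0.03792.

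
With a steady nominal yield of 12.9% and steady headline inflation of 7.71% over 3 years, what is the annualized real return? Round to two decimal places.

4.82%

With constant rates the annual real return is the same each year: (1+12.9%)/(1+7.71%) − 1 = 0.04818.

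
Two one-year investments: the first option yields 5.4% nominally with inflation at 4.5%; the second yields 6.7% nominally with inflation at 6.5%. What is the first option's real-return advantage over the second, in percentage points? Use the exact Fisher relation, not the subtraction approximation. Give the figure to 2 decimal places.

The first option real return: 1.054/1.045 − 1 = 0.861%.
The second real return: 1.067/1.065 − 1 = 0.188%.
Difference: 0.861 − 0.188 = 0.673 pp.

0.67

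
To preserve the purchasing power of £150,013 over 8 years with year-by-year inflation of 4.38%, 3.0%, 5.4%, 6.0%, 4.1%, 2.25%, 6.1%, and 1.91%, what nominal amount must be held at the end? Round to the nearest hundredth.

Cumulative price-level factor: 1.0438 × 1.030 × 1.054 × 1.060 × 1.041 × 1.0225 × 1.061 × 1.0191 ≈ 1.3824429722.
Multiplying £150,013 by the price-level factor gives the future nominal sum.

£207,384.42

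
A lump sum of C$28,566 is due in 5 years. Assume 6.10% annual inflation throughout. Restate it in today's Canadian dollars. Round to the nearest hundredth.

C$21,245.77

Price-level factor over 5 years: (1 + 6.10%)^5 ≈ 1.3445498838.
Purchasing power today: C$28,566 divided by that factor.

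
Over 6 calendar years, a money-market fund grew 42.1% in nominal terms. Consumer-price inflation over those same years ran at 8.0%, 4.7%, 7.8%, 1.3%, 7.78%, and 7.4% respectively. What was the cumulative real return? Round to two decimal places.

Cumulative inflation factor: 1.080 × 1.047 × 1.078 × 1.013 × 1.0778 × 1.074 ≈ 1.42936.
Nominal growth factor: 1.42100. Real growth factor = 1.42100 / 1.42936 ≈ 0.99415.
Total real return ≈ -0.5848%.

-0.58%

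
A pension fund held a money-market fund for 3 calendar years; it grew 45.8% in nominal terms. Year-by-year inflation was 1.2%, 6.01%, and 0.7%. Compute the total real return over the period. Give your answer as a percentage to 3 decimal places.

34.959%

Cumulative inflation factor: 1.012 × 1.0601 × 1.007 ≈ 1.08033.
Nominal growth factor: 1.45800. Real growth factor = 1.45800 / 1.08033 ≈ 1.34959.
Total real return ≈ 34.9586%.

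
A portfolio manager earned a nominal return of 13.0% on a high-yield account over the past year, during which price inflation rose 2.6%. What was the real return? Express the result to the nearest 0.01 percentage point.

Real return via the Fisher equation: (1 + 13.0%)/(1 + 2.6%) − 1 = 1.130/1.026 − 1 ≈ 0.10136.

10.14%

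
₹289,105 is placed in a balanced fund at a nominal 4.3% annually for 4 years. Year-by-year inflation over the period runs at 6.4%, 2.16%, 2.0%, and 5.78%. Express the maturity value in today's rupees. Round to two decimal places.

Nominal value at maturity: ₹289,105 × (1 + 4.3%)^4 ≈ ₹342,131.32.
Price-level factor over 4 years: 1.064 × 1.0216 × 1.020 × 1.0578 ≈ 1.1728061824.
The maturity value deflated by that factor is the answer in today's purchasing power.

₹291,720.26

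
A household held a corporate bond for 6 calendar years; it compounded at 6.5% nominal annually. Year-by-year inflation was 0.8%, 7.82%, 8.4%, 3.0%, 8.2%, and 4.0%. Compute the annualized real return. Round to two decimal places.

1.11%

Cumulative inflation factor: 1.008 × 1.0782 × 1.084 × 1.030 × 1.082 × 1.040 ≈ 1.36549.
Nominal growth factor: 1.45914. Real growth factor = 1.45914 / 1.36549 ≈ 1.06859.
Annualized: 1.06859^(1/6) − 1 ≈ 0.01112.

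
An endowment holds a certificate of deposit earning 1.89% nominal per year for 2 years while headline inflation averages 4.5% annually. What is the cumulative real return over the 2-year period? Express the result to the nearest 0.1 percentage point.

The annual real rate is (1+1.89%)/(1+4.5%) − 1 = -2.4976%.
Compounded over 2 years: (1 + -0.024976)^2 − 1 ≈ -0.04933.

-4.9%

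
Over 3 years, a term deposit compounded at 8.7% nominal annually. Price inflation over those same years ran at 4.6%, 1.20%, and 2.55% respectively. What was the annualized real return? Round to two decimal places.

5.77%

Cumulative inflation factor: 1.046 × 1.0120 × 1.0255 ≈ 1.08555.
Nominal growth factor: 1.28437. Real growth factor = 1.28437 / 1.08555 ≈ 1.18315.
Annualized: 1.18315^(1/3) − 1 ≈ 0.05766.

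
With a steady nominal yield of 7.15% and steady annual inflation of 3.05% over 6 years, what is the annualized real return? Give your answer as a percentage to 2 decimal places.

3.98%

With constant rates the annual real return is the same each year: (1+7.15%)/(1+3.05%) − 1 = 0.03979.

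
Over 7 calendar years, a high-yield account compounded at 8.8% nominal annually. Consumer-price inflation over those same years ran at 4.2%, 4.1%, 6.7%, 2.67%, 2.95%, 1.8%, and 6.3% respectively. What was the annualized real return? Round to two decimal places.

Cumulative inflation factor: 1.042 × 1.041 × 1.067 × 1.0267 × 1.0295 × 1.018 × 1.063 ≈ 1.32383.
Nominal growth factor: 1.80469. Real growth factor = 1.80469 / 1.32383 ≈ 1.36323.
Annualized: 1.36323^(1/7) − 1 ≈ 0.04526.

4.53%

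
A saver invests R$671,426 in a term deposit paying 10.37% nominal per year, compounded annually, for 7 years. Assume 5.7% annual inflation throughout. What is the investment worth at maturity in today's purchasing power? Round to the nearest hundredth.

R$908,720.95

Nominal value at maturity: R$671,426 × (1 + 10.37%)^7 ≈ R$1,339,539.28.
Price-level factor over 7 years: (1 + 5.7%)^7 ≈ 1.4740930926.
The maturity value deflated by that factor is the answer in today's purchasing power.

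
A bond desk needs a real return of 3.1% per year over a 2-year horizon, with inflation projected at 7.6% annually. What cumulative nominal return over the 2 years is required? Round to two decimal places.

Required annual nominal rate: (1+3.1%)(1+7.6%) − 1 = 10.9356%.
Cumulative over 2 years: (1 + 0.109356)^2 − 1 ≈ 0.23067.

23.07%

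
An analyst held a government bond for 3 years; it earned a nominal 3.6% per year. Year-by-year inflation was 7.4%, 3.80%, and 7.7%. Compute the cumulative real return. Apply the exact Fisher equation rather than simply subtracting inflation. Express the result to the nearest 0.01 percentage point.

-7.39%

Cumulative inflation factor: 1.074 × 1.0380 × 1.077 ≈ 1.20065.
Nominal growth factor: 1.11193. Real growth factor = 1.11193 / 1.20065 ≈ 0.92611.
Total real return ≈ -7.3891%.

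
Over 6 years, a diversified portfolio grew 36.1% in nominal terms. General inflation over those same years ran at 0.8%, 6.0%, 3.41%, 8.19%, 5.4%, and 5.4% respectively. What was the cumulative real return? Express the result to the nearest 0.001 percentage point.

Cumulative inflation factor: 1.008 × 1.060 × 1.0341 × 1.0819 × 1.054 × 1.054 ≈ 1.32800.
Nominal growth factor: 1.36100. Real growth factor = 1.36100 / 1.32800 ≈ 1.02485.
Total real return ≈ 2.4851%.

2.485%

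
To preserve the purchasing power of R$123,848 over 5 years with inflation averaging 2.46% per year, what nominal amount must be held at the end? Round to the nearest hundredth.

R$139,849.45

Cumulative price-level factor: (1+2.46%)^5 ≈ 1.1292023095.
Multiplying R$123,848 by the price-level factor gives the future nominal sum.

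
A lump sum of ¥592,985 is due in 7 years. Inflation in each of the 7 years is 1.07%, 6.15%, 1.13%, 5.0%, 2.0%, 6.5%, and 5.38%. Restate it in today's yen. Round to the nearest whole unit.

¥454,699

Price-level factor over 7 years: 1.0107 × 1.0615 × 1.0113 × 1.050 × 1.020 × 1.065 × 1.0538 ≈ 1.3041259726.
Purchasing power today: ¥592,985 divided by that factor.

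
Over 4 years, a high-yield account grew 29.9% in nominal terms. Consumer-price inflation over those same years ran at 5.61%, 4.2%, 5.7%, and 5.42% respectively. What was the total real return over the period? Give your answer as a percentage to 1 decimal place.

5.9%

Cumulative inflation factor: 1.0561 × 1.042 × 1.057 × 1.0542 ≈ 1.22623.
Nominal growth factor: 1.29900. Real growth factor = 1.29900 / 1.22623 ≈ 1.05935.
Total real return ≈ 5.9347%.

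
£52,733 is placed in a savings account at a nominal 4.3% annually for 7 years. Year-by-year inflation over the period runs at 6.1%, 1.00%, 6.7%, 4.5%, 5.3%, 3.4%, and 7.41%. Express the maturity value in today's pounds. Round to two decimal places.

Nominal value at maturity: £52,733 × (1 + 4.3%)^7 ≈ £70,806.42.
Price-level factor over 7 years: 1.061 × 1.0100 × 1.067 × 1.045 × 1.053 × 1.034 × 1.0741 ≈ 1.3973689668.
The maturity value deflated by that factor is the answer in today's purchasing power.

£50,671.24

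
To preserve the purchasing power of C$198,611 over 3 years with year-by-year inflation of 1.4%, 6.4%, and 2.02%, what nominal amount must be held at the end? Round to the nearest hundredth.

C$218,609.08

Cumulative price-level factor: 1.014 × 1.064 × 1.0202 = 1.1006896992.
Multiplying C$198,611 by the price-level factor gives the future nominal sum.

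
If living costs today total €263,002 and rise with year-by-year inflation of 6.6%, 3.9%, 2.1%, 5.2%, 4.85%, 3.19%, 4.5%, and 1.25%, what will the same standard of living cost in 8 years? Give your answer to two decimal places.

€358,171.19

Cumulative price-level factor: 1.066 × 1.039 × 1.021 × 1.052 × 1.0485 × 1.0319 × 1.045 × 1.0125 ≈ 1.3618573019.
Multiplying €263,002 by the price-level factor gives the future nominal sum.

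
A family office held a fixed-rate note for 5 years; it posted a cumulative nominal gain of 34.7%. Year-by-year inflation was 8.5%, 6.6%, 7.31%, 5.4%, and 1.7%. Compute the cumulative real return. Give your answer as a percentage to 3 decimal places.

1.246%

Cumulative inflation factor: 1.085 × 1.066 × 1.0731 × 1.054 × 1.017 ≈ 1.33042.
Nominal growth factor: 1.34700. Real growth factor = 1.34700 / 1.33042 ≈ 1.01246.
Total real return ≈ 1.2462%.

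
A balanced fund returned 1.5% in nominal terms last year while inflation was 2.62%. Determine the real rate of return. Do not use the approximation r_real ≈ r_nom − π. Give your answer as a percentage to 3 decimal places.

Real return via the Fisher equation: (1 + 1.5%)/(1 + 2.62%) − 1 = 1.015/1.0262 − 1 ≈ -0.01091.

-1.091%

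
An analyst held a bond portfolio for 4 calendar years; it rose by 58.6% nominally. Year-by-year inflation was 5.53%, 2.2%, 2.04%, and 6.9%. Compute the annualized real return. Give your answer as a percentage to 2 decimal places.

Cumulative inflation factor: 1.0553 × 1.022 × 1.0204 × 1.069 ≈ 1.17645.
Nominal growth factor: 1.58600. Real growth factor = 1.58600 / 1.17645 ≈ 1.34812.
Annualized: 1.34812^(1/4) − 1 ≈ 0.07754.

7.75%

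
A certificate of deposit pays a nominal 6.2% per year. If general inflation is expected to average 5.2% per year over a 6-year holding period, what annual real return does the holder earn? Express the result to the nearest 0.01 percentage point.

With constant rates the annual real return is the same each year: (1+6.2%)/(1+5.2%) − 1 = 0.00951.

0.95%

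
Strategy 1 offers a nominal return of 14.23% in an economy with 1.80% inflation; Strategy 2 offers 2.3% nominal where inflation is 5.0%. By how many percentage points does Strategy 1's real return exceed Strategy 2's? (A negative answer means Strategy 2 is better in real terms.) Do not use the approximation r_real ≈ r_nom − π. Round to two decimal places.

14.78

Strategy 1 real return: 1.1423/1.0180 − 1 = 12.210%.
Strategy 2 real return: 1.023/1.050 − 1 = -2.571%.
Difference: 12.210 − (-2.571) = 14.781 pp.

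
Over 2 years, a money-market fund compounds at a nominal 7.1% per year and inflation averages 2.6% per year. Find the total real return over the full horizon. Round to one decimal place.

9.0%

The annual real rate is (1+7.1%)/(1+2.6%) − 1 = 4.3860%.
Compounded over 2 years: (1 + 0.043860)^2 − 1 ≈ 0.08964.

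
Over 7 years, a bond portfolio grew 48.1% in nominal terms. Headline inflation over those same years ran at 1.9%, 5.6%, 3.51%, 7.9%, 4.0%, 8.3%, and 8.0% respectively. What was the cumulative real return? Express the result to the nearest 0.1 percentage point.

Cumulative inflation factor: 1.019 × 1.056 × 1.0351 × 1.079 × 1.040 × 1.083 × 1.080 ≈ 1.46193.
Nominal growth factor: 1.48100. Real growth factor = 1.48100 / 1.46193 ≈ 1.01304.
Total real return ≈ 1.3042%.

1.3%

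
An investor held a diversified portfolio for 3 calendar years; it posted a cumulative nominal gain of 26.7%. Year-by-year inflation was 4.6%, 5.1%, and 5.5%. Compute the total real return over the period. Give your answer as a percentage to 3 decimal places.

9.242%

Cumulative inflation factor: 1.046 × 1.051 × 1.055 ≈ 1.15981.
Nominal growth factor: 1.26700. Real growth factor = 1.26700 / 1.15981 ≈ 1.09242.
Total real return ≈ 9.2420%.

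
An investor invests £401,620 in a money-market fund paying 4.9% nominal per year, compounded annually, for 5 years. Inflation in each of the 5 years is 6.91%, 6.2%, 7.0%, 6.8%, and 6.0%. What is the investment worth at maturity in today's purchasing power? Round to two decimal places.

Nominal value at maturity: £401,620 × (1 + 4.9%)^5 ≈ £510,143.99.
Price-level factor over 5 years: 1.0691 × 1.062 × 1.070 × 1.068 × 1.060 ≈ 1.3753199473.
The maturity value deflated by that factor is the answer in today's purchasing power.

£370,927.50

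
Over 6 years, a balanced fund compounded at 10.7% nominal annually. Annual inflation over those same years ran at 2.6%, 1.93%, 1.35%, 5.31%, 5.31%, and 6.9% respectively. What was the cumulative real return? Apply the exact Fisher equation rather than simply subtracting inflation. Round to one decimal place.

46.5%

Cumulative inflation factor: 1.026 × 1.0193 × 1.0135 × 1.0531 × 1.0531 × 1.069 ≈ 1.25658.
Nominal growth factor: 1.84029. Real growth factor = 1.84029 / 1.25658 ≈ 1.46452.
Total real return ≈ 46.4521%.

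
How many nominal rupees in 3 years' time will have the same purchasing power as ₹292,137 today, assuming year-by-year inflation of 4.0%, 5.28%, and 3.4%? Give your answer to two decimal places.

Cumulative price-level factor: 1.040 × 1.0528 × 1.034 = 1.132139008.
The nominal amount required is ₹292,137 scaled up by that factor.

₹330,739.69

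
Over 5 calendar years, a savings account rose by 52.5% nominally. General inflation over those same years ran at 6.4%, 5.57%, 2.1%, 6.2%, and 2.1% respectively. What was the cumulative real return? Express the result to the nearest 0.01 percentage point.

22.63%

Cumulative inflation factor: 1.064 × 1.0557 × 1.021 × 1.062 × 1.021 ≈ 1.24354.
Nominal growth factor: 1.52500. Real growth factor = 1.52500 / 1.24354 ≈ 1.22634.
Total real return ≈ 22.6342%.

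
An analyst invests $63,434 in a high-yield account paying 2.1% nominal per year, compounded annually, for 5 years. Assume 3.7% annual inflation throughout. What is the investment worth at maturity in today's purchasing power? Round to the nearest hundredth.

Nominal value at maturity: $63,434 × (1 + 2.1%)^5 ≈ $70,380.25.
Price-level factor over 5 years: (1 + 3.7%)^5 ≈ 1.1992059701.
Dividing the nominal maturity value by the price-level factor gives the value in today's money.

$58,689.04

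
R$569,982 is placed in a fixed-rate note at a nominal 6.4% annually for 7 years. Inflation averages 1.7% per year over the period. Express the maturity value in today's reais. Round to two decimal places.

Nominal value at maturity: R$569,982 × (1 + 6.4%)^7 ≈ R$879,938.94.
Price-level factor over 7 years: (1 + 1.7%)^7 ≈ 1.1252439082.
The maturity value deflated by that factor is the answer in today's purchasing power.

R$781,998.40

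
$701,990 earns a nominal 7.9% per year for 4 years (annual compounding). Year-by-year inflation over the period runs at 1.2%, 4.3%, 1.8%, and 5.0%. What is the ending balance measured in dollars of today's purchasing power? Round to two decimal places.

Nominal value at maturity: $701,990 × (1 + 7.9%)^4 ≈ $951,517.33.
Price-level factor over 4 years: 1.012 × 1.043 × 1.018 × 1.050 = 1.1282410524.
The maturity value deflated by that factor is the answer in today's purchasing power.

$843,363.51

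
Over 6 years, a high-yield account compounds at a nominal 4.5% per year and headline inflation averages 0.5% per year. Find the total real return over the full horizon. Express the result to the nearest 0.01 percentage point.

The annual real rate is (1+4.5%)/(1+0.5%) − 1 = 3.9801%.
Compounded over 6 years: (1 + 0.039801)^6 − 1 ≈ 0.26387.

26.39%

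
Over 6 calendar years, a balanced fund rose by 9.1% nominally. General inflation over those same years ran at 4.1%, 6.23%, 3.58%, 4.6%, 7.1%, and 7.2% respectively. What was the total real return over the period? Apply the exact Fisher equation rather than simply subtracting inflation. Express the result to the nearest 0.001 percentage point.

Cumulative inflation factor: 1.041 × 1.0623 × 1.0358 × 1.046 × 1.071 × 1.072 ≈ 1.37559.
Nominal growth factor: 1.09100. Real growth factor = 1.09100 / 1.37559 ≈ 0.79311.
Total real return ≈ -20.6887%.

-20.689%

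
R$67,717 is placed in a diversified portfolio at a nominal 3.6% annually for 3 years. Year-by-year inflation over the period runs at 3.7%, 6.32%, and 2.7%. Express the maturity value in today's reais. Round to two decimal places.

Nominal value at maturity: R$67,717 × (1 + 3.6%)^3 ≈ R$75,296.88.
Price-level factor over 3 years: 1.037 × 1.0632 × 1.027 = 1.1323069368.
The maturity value deflated by that factor is the answer in today's purchasing power.

R$66,498.65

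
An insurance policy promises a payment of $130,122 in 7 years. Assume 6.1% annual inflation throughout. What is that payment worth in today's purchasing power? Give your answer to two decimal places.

Price-level factor over 7 years: (1 + 6.1%)^7 ≈ 1.5135880397.
Purchasing power today: $130,122 divided by that factor.

$85,969.23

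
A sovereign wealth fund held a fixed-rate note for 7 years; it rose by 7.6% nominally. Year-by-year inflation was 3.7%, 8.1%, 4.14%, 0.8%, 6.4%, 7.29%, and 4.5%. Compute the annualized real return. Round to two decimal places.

-3.73%

Cumulative inflation factor: 1.037 × 1.081 × 1.0414 × 1.008 × 1.064 × 1.0729 × 1.045 ≈ 1.40378.
Nominal growth factor: 1.07600. Real growth factor = 1.07600 / 1.40378 ≈ 0.76650.
Annualized: 0.76650^(1/7) − 1 ≈ -0.03728.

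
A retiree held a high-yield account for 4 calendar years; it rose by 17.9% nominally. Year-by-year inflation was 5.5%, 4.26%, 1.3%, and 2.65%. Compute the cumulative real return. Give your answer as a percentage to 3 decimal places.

3.080%

Cumulative inflation factor: 1.055 × 1.0426 × 1.013 × 1.0265 ≈ 1.14377.
Nominal growth factor: 1.17900. Real growth factor = 1.17900 / 1.14377 ≈ 1.03080.
Total real return ≈ 3.0802%.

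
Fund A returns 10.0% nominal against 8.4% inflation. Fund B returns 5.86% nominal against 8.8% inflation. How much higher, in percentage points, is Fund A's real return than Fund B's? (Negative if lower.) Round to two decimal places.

Fund A real return: 1.100/1.084 − 1 = 1.476%.
Fund B real return: 1.0586/1.088 − 1 = -2.702%.
Difference: 1.476 − (-2.702) = 4.178 pp.

4.18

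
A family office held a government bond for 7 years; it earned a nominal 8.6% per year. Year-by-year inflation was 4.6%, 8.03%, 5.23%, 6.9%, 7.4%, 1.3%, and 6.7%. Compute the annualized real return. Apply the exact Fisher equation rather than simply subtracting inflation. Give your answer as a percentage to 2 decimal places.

Cumulative inflation factor: 1.046 × 1.0803 × 1.0523 × 1.069 × 1.074 × 1.013 × 1.067 ≈ 1.47561.
Nominal growth factor: 1.78159. Real growth factor = 1.78159 / 1.47561 ≈ 1.20736.
Annualized: 1.20736^(1/7) − 1 ≈ 0.02729.

2.73%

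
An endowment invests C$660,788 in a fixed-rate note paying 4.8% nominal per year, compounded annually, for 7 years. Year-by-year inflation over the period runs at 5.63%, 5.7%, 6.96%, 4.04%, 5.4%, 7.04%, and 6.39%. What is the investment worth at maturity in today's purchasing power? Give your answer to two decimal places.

C$615,204.64

Nominal value at maturity: C$660,788 × (1 + 4.8%)^7 ≈ C$917,468.42.
Price-level factor over 7 years: 1.0563 × 1.057 × 1.0696 × 1.0404 × 1.054 × 1.0704 × 1.0639 ≈ 1.4913223449.
The maturity value deflated by that factor is the answer in today's purchasing power.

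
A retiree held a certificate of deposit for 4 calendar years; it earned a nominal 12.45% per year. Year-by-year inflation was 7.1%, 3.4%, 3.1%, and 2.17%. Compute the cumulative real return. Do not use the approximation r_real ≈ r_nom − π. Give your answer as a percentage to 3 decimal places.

37.071%

Cumulative inflation factor: 1.071 × 1.034 × 1.031 × 1.0217 ≈ 1.16652.
Nominal growth factor: 1.59896. Real growth factor = 1.59896 / 1.16652 ≈ 1.37071.
Total real return ≈ 37.0711%.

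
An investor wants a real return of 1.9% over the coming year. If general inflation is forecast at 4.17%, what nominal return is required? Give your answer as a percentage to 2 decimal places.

By the Fisher equation, 1 + r_nom = (1 + 1.9%)(1 + 4.17%) = 1.019 × 1.0417 = 1.0614923.
So r_nom = 6.14923%.

6.15%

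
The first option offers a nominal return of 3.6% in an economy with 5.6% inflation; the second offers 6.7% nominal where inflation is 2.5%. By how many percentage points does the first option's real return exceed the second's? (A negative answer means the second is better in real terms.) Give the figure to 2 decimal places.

The first option real return: 1.036/1.056 − 1 = -1.894%.
The second real return: 1.067/1.025 − 1 = 4.098%.
Difference: -1.894 − 4.098 = -5.992 pp.

-5.99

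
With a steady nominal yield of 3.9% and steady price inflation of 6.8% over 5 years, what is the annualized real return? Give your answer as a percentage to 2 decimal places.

-2.72%

With constant rates the annual real return is the same each year: (1+3.9%)/(1+6.8%) − 1 = -0.02715.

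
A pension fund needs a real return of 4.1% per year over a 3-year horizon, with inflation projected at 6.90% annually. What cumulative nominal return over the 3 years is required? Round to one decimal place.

Required annual nominal rate: (1+4.1%)(1+6.90%) − 1 = 11.2829%.
Cumulative over 3 years: (1 + 0.112829)^3 − 1 ≈ 0.37811.

37.8%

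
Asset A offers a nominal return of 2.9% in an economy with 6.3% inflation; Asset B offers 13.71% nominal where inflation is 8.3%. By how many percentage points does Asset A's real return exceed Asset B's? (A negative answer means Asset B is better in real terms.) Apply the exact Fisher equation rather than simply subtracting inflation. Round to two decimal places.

Asset A real return: 1.029/1.063 − 1 = -3.198%.
Asset B real return: 1.1371/1.083 − 1 = 4.995%.
Difference: -3.198 − 4.995 = -8.193 pp.

-8.19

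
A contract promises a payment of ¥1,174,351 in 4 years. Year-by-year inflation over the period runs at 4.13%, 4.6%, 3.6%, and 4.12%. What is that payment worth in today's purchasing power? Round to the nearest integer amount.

Price-level factor over 4 years: 1.0413 × 1.046 × 1.036 × 1.0412 ≈ 1.1749015257.
Purchasing power today: ¥1,174,351 divided by that factor.

¥999,531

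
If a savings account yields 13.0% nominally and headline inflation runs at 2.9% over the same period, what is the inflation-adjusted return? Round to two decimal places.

9.82%

Real return via the Fisher equation: (1 + 13.0%)/(1 + 2.9%) − 1 = 1.130/1.029 − 1 ≈ 0.09815.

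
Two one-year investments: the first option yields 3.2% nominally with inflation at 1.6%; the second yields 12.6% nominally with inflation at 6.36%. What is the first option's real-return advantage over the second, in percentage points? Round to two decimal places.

-4.29

The first option real return: 1.032/1.016 − 1 = 1.575%.
The second real return: 1.126/1.0636 − 1 = 5.867%.
Difference: 1.575 − 5.867 = -4.292 pp.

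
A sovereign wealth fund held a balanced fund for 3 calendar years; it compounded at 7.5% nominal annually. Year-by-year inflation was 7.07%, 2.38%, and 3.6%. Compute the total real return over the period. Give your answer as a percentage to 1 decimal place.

Cumulative inflation factor: 1.0707 × 1.0238 × 1.036 ≈ 1.13565.
Nominal growth factor: 1.24230. Real growth factor = 1.24230 / 1.13565 ≈ 1.09391.
Total real return ≈ 9.3913%.

9.4%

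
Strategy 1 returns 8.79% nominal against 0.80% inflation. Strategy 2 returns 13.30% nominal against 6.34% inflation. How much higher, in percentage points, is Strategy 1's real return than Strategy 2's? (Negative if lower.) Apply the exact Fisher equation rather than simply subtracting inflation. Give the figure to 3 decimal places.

Strategy 1 real return: 1.0879/1.0080 − 1 = 7.9266%.
Strategy 2 real return: 1.1330/1.0634 − 1 = 6.5450%.
Difference: 7.9266 − 6.5450 = 1.3816 pp.

1.382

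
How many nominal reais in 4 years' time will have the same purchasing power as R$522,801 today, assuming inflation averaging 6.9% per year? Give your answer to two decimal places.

Cumulative price-level factor: (1+6.9%)^4 ≈ 1.3059027031.
Multiplying R$522,801 by the price-level factor gives the future nominal sum.

R$682,727.24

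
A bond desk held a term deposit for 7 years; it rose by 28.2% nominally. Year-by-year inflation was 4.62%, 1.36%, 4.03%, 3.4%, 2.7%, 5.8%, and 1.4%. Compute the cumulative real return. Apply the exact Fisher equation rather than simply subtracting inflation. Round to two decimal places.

2.01%

Cumulative inflation factor: 1.0462 × 1.0136 × 1.0403 × 1.034 × 1.027 × 1.058 × 1.014 ≈ 1.25677.
Nominal growth factor: 1.28200. Real growth factor = 1.28200 / 1.25677 ≈ 1.02008.
Total real return ≈ 2.0078%.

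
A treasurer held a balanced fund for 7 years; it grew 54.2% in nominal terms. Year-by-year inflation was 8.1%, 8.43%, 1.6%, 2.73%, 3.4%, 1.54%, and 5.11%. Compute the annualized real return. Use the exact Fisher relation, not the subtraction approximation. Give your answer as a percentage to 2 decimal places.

1.92%

Cumulative inflation factor: 1.081 × 1.0843 × 1.016 × 1.0273 × 1.034 × 1.0154 × 1.0511 ≈ 1.35011.
Nominal growth factor: 1.54200. Real growth factor = 1.54200 / 1.35011 ≈ 1.14213.
Annualized: 1.14213^(1/7) − 1 ≈ 0.01917.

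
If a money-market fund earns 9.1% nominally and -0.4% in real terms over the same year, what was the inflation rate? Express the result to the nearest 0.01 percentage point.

9.54%

From (1+r_nom) = (1+r_real)(1+π), we get 1+π = (1 + 9.1%)/(1 − 0.4%) = 1.091/0.996 ≈ 1.09538.
So π ≈ 9.5382%.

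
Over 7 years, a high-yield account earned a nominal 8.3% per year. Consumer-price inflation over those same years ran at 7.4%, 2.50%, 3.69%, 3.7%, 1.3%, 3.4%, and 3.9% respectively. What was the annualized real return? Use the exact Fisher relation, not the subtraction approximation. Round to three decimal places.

4.452%

Cumulative inflation factor: 1.074 × 1.0250 × 1.0369 × 1.037 × 1.013 × 1.034 × 1.039 ≈ 1.28822.
Nominal growth factor: 1.74743. Real growth factor = 1.74743 / 1.28822 ≈ 1.35647.
Annualized: 1.35647^(1/7) − 1 ≈ 0.04452.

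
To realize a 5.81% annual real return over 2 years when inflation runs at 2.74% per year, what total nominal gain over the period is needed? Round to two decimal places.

18.18%

Required annual nominal rate: (1+5.81%)(1+2.74%) − 1 = 8.709194%.
Cumulative over 2 years: (1 + 0.08709194)^2 − 1 ≈ 0.18177.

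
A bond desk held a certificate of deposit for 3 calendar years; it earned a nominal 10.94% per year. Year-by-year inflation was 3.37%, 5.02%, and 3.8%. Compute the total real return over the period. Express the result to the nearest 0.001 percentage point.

21.172%

Cumulative inflation factor: 1.0337 × 1.0502 × 1.038 ≈ 1.12684.
Nominal growth factor: 1.36541. Real growth factor = 1.36541 / 1.12684 ≈ 1.21172.
Total real return ≈ 21.1715%.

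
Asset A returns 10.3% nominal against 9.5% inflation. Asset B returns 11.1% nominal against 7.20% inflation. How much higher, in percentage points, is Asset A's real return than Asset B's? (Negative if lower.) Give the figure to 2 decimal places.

-2.91

Asset A real return: 1.103/1.095 − 1 = 0.731%.
Asset B real return: 1.111/1.0720 − 1 = 3.638%.
Difference: 0.731 − 3.638 = -2.907 pp.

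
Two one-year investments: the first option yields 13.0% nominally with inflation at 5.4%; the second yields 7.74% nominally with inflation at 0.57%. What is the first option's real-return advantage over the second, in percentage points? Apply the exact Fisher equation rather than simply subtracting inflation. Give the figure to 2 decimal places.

The first option real return: 1.130/1.054 − 1 = 7.211%.
The second real return: 1.0774/1.0057 − 1 = 7.129%.
Difference: 7.211 − 7.129 = 0.082 pp.

0.08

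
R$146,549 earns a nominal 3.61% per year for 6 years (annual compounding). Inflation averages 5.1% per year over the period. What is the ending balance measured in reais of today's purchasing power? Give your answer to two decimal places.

Nominal value at maturity: R$146,549 × (1 + 3.61%)^6 ≈ R$181,297.95.
Price-level factor over 6 years: (1 + 5.1%)^6 ≈ 1.3477715858.
Dividing the nominal maturity value by the price-level factor gives the value in today's money.

R$134,516.82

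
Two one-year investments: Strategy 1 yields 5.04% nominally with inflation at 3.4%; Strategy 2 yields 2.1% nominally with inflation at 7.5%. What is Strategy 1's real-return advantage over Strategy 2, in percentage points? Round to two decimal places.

6.61

Strategy 1 real return: 1.0504/1.034 − 1 = 1.586%.
Strategy 2 real return: 1.021/1.075 − 1 = -5.023%.
Difference: 1.586 − (-5.023) = 6.609 pp.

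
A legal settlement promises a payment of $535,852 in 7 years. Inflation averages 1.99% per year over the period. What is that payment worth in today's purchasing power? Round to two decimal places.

Price-level factor over 7 years: (1 + 1.99%)^7 ≈ 1.1478975858.
Purchasing power today: $535,852 divided by that factor.

$466,811.68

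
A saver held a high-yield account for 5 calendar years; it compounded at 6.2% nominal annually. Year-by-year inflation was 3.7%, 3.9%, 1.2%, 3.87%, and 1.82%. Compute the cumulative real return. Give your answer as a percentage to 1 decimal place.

Cumulative inflation factor: 1.037 × 1.039 × 1.012 × 1.0387 × 1.0182 ≈ 1.15318.
Nominal growth factor: 1.35090. Real growth factor = 1.35090 / 1.15318 ≈ 1.17145.
Total real return ≈ 17.1452%.

17.1%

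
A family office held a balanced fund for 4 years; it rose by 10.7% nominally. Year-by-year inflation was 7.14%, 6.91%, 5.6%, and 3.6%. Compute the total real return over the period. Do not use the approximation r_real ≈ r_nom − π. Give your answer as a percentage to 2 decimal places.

-11.66%

Cumulative inflation factor: 1.0714 × 1.0691 × 1.056 × 1.036 ≈ 1.25312.
Nominal growth factor: 1.10700. Real growth factor = 1.10700 / 1.25312 ≈ 0.88339.
Total real return ≈ -11.6607%.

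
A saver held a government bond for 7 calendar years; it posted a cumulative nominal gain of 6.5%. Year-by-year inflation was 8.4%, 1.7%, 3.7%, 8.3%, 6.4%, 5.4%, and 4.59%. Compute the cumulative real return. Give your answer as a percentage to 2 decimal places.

-26.66%

Cumulative inflation factor: 1.084 × 1.017 × 1.037 × 1.083 × 1.064 × 1.054 × 1.0459 ≈ 1.45221.
Nominal growth factor: 1.06500. Real growth factor = 1.06500 / 1.45221 ≈ 0.73336.
Total real return ≈ -26.6636%.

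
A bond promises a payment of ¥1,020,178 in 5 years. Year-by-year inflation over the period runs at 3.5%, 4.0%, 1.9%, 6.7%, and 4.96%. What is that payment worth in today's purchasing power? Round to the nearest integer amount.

¥830,500

Price-level factor over 5 years: 1.035 × 1.040 × 1.019 × 1.067 × 1.0496 ≈ 1.2283895538.
Purchasing power today: ¥1,020,178 divided by that factor.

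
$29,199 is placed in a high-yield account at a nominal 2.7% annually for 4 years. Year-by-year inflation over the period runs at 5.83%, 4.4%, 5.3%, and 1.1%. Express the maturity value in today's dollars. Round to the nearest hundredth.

$27,616.01

Nominal value at maturity: $29,199 × (1 + 2.7%)^4 ≈ $32,482.52.
Price-level factor over 4 years: 1.0583 × 1.044 × 1.053 × 1.011 ≈ 1.1762207092.
Dividing the nominal maturity value by the price-level factor gives the value in today's money.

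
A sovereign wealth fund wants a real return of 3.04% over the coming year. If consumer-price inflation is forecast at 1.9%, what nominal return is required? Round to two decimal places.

5.00%

By the Fisher equation, 1 + r_nom = (1 + 3.04%)(1 + 1.9%) = 1.0304 × 1.019 = 1.0499776.
So r_nom = 4.99776%.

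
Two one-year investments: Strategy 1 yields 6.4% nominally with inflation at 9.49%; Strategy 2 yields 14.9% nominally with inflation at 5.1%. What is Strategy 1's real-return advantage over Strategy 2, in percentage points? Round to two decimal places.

-12.15

Strategy 1 real return: 1.064/1.0949 − 1 = -2.822%.
Strategy 2 real return: 1.149/1.051 − 1 = 9.324%.
Difference: -2.822 − 9.324 = -12.146 pp.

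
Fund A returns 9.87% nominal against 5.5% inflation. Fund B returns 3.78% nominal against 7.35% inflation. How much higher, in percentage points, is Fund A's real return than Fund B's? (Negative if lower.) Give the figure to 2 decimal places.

Fund A real return: 1.0987/1.055 − 1 = 4.142%.
Fund B real return: 1.0378/1.0735 − 1 = -3.326%.
Difference: 4.142 − (-3.326) = 7.468 pp.

7.47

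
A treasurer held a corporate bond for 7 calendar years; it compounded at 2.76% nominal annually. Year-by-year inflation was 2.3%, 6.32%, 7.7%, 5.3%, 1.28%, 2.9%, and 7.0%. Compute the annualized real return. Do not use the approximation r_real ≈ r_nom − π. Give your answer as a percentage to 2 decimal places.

Cumulative inflation factor: 1.023 × 1.0632 × 1.077 × 1.053 × 1.0128 × 1.029 × 1.070 ≈ 1.37549.
Nominal growth factor: 1.20995. Real growth factor = 1.20995 / 1.37549 ≈ 0.87965.
Annualized: 0.87965^(1/7) − 1 ≈ -0.01815.

-1.82%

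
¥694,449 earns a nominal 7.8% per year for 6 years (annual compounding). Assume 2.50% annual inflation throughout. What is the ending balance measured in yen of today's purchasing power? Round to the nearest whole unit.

Nominal value at maturity: ¥694,449 × (1 + 7.8%)^6 ≈ ¥1,089,815.
Price-level factor over 6 years: (1 + 2.50%)^6 ≈ 1.1596934182.
Dividing the nominal maturity value by the price-level factor gives the value in today's money.

¥939,744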